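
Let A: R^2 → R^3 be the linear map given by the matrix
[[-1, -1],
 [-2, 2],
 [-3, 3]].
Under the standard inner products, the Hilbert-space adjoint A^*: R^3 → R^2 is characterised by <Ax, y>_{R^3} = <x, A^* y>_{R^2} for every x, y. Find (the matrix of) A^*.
A^* = A^T =
[[-1, -2, -3],
 [-1, 2, 3]]

For real matrices with standard dot products, the defining identity <Ax, y> = <x, A^* y> gives (Ax)^T y = x^T (A^*) y, i.e. x^T A^T y = x^T (A^*) y. Since this holds for all x, y, we must have A^* = A^T. Therefore
A^* =
[[-1, -2, -3],
 [-1, 2, 3]].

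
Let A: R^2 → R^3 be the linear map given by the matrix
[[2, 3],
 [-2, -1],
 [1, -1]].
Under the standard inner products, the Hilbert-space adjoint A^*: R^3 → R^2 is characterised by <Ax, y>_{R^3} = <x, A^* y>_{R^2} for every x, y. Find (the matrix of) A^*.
A^* = A^T =
[[2, -2, 1],
 [3, -1, -1]]

For real matrices with standard dot products, the defining identity <Ax, y> = <x, A^* y> gives (Ax)^T y = x^T (A^*) y, i.e. x^T A^T y = x^T (A^*) y. Since this holds for all x, y, we must have A^* = A^T. Therefore
A^* =
[[2, -2, 1],
 [3, -1, -1]].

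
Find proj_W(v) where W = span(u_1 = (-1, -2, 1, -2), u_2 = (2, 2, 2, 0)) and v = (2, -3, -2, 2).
proj_W(v) = (-11/13, -5/13, -23/13, 12/13)

Set up U = [u_1 | ... | u_2] ∈ R^(4×2). The projector onto W = col(U) is P = U (U^T U)^(-1) U^T.
Compute U^T U =
  [10, -4]
  [-4, 12],
and U^T v = (-2, -6).
Solve U^T U · c = U^T v for the coefficients: c = (-6/13, -17/26). The projection is proj_W(v) = U c.
Check: (v - proj_W(v)) · u_1 = 0  (should be 0).
Check: (v - proj_W(v)) · u_2 = 0  (should be 0).
Result: proj_W(v) = (-11/13, -5/13, -23/13, 12/13).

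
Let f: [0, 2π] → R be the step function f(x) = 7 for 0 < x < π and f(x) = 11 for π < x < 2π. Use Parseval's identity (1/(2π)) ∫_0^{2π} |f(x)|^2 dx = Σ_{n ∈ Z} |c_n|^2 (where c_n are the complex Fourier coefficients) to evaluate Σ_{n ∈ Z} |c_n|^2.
Σ |c_n|^2 = 85

Parseval equates the L^2 energy of f (normalised by 1/(2π)) with the ℓ^2 sum of its Fourier coefficients: (1/(2π)) ∫_0^{2π} |f|^2 = Σ |c_n|^2.
Compute the left side: (1/(2π)) [∫_0^π 7^2 dx + ∫_π^{2π} 11^2 dx] = (1/(2π)) · (49π + 121π) = (49 + 121)/2 = 85.
So Σ_{n ∈ Z} |c_n|^2 = 85.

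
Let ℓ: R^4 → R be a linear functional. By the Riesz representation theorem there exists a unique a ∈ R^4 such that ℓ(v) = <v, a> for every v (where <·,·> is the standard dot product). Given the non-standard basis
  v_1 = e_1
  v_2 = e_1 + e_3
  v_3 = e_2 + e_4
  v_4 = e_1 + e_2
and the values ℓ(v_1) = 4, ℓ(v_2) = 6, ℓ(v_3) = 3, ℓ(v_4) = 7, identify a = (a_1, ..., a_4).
a = (4, 3, 2, 0)

Write a = (a_1, ..., a_4) in the standard basis. For each basis vector v_i, ℓ(v_i) = <v_i, a> is a linear equation in the a_j's. Collect the n equations into a matrix system V a = ℓ, where row i of V is v_i (expressed in the standard basis). Since V is invertible (lower-triangular with 1s on the diagonal, up to permutation), solve by back-substitution:
  V =
[[1, 0, 0, 0],
 [1, 0, 1, 0],
 [0, 1, 0, 1],
 [1, 1, 0, 0]]
  V a = (4, 6, 3, 7)
Solving gives a = (4, 3, 2, 0).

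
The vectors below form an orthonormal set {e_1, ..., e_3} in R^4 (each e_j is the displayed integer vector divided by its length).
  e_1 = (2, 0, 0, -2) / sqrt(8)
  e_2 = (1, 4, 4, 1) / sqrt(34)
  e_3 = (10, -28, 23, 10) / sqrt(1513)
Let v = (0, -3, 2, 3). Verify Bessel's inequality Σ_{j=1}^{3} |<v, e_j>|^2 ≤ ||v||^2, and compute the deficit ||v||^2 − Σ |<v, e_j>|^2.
Σ |<v, e_j>|^2 = 1909/89; ||v||^2 = 22; deficit = 49/89

Write each e_j = u_j / sqrt(<u_j, u_j>) where u_j is the displayed integer vector. Then <v, e_j> = <v, u_j> / sqrt(<u_j, u_j>), so |<v, e_j>|^2 = <v, u_j>^2 / <u_j, u_j>.
Coefficients: <v, e_1> = -6/sqrt(8), <v, e_2> = -1/sqrt(34), <v, e_3> = 160/sqrt(1513).
Square and sum: Σ |<v, e_j>|^2 = 1909/89.
Compute ||v||^2 = v·v = 22.
Deficit = 22 − 1909/89 = 49/89 ≥ 0, confirming Bessel's inequality. (The deficit equals ||v − Σ <v,e_j> e_j||^2, the squared distance from v to span{e_j}.)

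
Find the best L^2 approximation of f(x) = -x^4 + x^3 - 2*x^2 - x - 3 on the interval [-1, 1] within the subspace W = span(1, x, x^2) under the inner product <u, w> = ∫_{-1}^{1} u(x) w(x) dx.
g(x) = -20*x^2/7 - 2*x/5 - 102/35

The best approximation g ∈ W is the orthogonal projection of f onto W. Writing g = a_0 + a_1 x + a_2 x^2, the coefficients solve the normal equations G · a = b where
  G_{ij} = <φ_i, φ_j> and b_i = <f, φ_i>, with φ_0 = 1, φ_1 = x, φ_2 = x^2.
G =
  [2, 0, 2/3]
  [0, 2/3, 0]
  [2/3, 0, 2/5],
b = (-116/15, -4/15, -108/35).
Solving gives a_0 = -102/35, a_1 = -2/5, a_2 = -20/7, so
  g(x) = -20*x^2/7 - 2*x/5 - 102/35.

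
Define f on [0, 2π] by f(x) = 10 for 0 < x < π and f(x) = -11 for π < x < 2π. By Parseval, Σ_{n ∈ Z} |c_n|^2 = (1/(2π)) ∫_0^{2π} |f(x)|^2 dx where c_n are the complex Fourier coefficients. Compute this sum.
Σ |c_n|^2 = 221/2

Parseval equates the L^2 energy of f (normalised by 1/(2π)) with the ℓ^2 sum of its Fourier coefficients: (1/(2π)) ∫_0^{2π} |f|^2 = Σ |c_n|^2.
Compute the left side: (1/(2π)) [∫_0^π 10^2 dx + ∫_π^{2π} (-11)^2 dx] = (1/(2π)) · (100π + 121π) = (100 + 121)/2 = 221/2.
So Σ_{n ∈ Z} |c_n|^2 = 221/2.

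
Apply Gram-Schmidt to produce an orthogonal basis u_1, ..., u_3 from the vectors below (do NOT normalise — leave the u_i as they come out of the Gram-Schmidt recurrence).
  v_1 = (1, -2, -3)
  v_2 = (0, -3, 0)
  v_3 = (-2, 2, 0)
Orthogonal basis:
  u_1 = (1, -2, -3)
  u_2 = (-3/7, -15/7, 9/7)
  u_3 = (-9/5, 0, -3/5)

Apply the Gram-Schmidt recurrence
  u_1 = v_1
  u_i = v_i − Σ_{j<i} ((v_i · u_j) / (u_j · u_j)) · u_j.

Step by step this gives:
  u_1 = (1, -2, -3)
  u_2 = (-3/7, -15/7, 9/7)
  u_3 = (-9/5, 0, -3/5)

Orthogonality check:
  u_2 · u_1 = 0 (should be 0)
  u_3 · u_1 = 0 (should be 0)
  u_3 · u_2 = 0 (should be 0)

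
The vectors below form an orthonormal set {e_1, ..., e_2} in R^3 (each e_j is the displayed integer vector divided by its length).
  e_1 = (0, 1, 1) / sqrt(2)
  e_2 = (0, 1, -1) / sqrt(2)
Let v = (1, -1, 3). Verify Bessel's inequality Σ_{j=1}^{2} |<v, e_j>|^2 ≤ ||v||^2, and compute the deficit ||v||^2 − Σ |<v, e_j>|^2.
Σ |<v, e_j>|^2 = 10; ||v||^2 = 11; deficit = 1

Write each e_j = u_j / sqrt(<u_j, u_j>) where u_j is the displayed integer vector. Then <v, e_j> = <v, u_j> / sqrt(<u_j, u_j>), so |<v, e_j>|^2 = <v, u_j>^2 / <u_j, u_j>.
Coefficients: <v, e_1> = 2/sqrt(2), <v, e_2> = -4/sqrt(2).
Square and sum: Σ |<v, e_j>|^2 = 10.
Compute ||v||^2 = v·v = 11.
Deficit = 11 − 10 = 1 ≥ 0, confirming Bessel's inequality. (The deficit equals ||v − Σ <v,e_j> e_j||^2, the squared distance from v to span{e_j}.)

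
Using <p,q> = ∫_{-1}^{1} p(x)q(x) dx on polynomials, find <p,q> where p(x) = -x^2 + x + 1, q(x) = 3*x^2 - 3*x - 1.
<p,q> = -38/15

Expand the product: p(x)·q(x) = -3*x^4 + 6*x^3 + x^2 - 4*x - 1.
∫_{-1}^{1} of each monomial x^k gives [2/(k+1) if k even, 0 if k odd]. Integrating term-by-term (or equivalently evaluating the antiderivative F(x) = -3*x^5/5 + 3*x^4/2 + x^3/3 - 2*x^2 - x at the endpoints):
  F(1) − F(−1) = -53/30 − (23/30) = -38/15.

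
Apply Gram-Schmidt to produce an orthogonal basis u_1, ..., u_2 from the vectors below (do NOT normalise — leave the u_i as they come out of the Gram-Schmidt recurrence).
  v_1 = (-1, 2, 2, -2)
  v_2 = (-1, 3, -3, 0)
Orthogonal basis:
  u_1 = (-1, 2, 2, -2)
  u_2 = (-12/13, 37/13, -41/13, 2/13)

Apply the Gram-Schmidt recurrence
  u_1 = v_1
  u_i = v_i − Σ_{j<i} ((v_i · u_j) / (u_j · u_j)) · u_j.

Step by step this gives:
  u_1 = (-1, 2, 2, -2)
  u_2 = (-12/13, 37/13, -41/13, 2/13)

Orthogonality check:
  u_2 · u_1 = 0 (should be 0)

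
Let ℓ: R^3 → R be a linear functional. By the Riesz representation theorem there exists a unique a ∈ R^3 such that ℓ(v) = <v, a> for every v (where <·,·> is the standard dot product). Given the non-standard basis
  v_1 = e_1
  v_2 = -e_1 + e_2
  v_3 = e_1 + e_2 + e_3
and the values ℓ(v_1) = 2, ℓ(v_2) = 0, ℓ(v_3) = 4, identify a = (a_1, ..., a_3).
a = (2, 2, 0)

Write a = (a_1, ..., a_3) in the standard basis. For each basis vector v_i, ℓ(v_i) = <v_i, a> is a linear equation in the a_j's. Collect the n equations into a matrix system V a = ℓ, where row i of V is v_i (expressed in the standard basis). Since V is invertible (lower-triangular with 1s on the diagonal, up to permutation), solve by back-substitution:
  V =
[[1, 0, 0],
 [-1, 1, 0],
 [1, 1, 1]]
  V a = (2, 0, 4)
Solving gives a = (2, 2, 0).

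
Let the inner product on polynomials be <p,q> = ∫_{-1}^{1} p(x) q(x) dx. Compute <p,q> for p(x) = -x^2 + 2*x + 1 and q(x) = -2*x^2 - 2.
<p,q> = -16/5

Expand the product: p(x)·q(x) = 2*x^4 - 4*x^3 - 4*x - 2.
∫_{-1}^{1} of each monomial x^k gives [2/(k+1) if k even, 0 if k odd]. Integrating term-by-term (or equivalently evaluating the antiderivative F(x) = 2*x^5/5 - x^4 - 2*x^2 - 2*x at the endpoints):
  F(1) − F(−1) = -23/5 − (-7/5) = -16/5.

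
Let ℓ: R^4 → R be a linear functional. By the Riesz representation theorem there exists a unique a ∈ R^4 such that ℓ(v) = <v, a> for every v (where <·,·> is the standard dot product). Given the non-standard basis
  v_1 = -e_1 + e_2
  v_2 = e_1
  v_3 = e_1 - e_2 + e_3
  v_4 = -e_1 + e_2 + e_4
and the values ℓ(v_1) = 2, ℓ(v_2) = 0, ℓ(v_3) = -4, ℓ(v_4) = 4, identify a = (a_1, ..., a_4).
a = (0, 2, -2, 2)

Write a = (a_1, ..., a_4) in the standard basis. For each basis vector v_i, ℓ(v_i) = <v_i, a> is a linear equation in the a_j's. Collect the n equations into a matrix system V a = ℓ, where row i of V is v_i (expressed in the standard basis). Since V is invertible (lower-triangular with 1s on the diagonal, up to permutation), solve by back-substitution:
  V =
[[-1, 1, 0, 0],
 [1, 0, 0, 0],
 [1, -1, 1, 0],
 [-1, 1, 0, 1]]
  V a = (2, 0, -4, 4)
Solving gives a = (0, 2, -2, 2).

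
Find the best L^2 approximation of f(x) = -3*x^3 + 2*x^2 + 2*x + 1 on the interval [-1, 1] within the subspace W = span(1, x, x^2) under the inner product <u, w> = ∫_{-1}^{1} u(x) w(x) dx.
g(x) = 2*x^2 + x/5 + 1

The best approximation g ∈ W is the orthogonal projection of f onto W. Writing g = a_0 + a_1 x + a_2 x^2, the coefficients solve the normal equations G · a = b where
  G_{ij} = <φ_i, φ_j> and b_i = <f, φ_i>, with φ_0 = 1, φ_1 = x, φ_2 = x^2.
G =
  [2, 0, 2/3]
  [0, 2/3, 0]
  [2/3, 0, 2/5],
b = (10/3, 2/15, 22/15).
Solving gives a_0 = 1, a_1 = 1/5, a_2 = 2, so
  g(x) = 2*x^2 + x/5 + 1.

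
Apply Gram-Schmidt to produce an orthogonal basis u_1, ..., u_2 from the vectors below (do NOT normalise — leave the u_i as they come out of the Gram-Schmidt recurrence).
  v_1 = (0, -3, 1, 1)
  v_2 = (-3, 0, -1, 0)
Orthogonal basis:
  u_1 = (0, -3, 1, 1)
  u_2 = (-3, -3/11, -10/11, 1/11)

Apply the Gram-Schmidt recurrence
  u_1 = v_1
  u_i = v_i − Σ_{j<i} ((v_i · u_j) / (u_j · u_j)) · u_j.

Step by step this gives:
  u_1 = (0, -3, 1, 1)
  u_2 = (-3, -3/11, -10/11, 1/11)

Orthogonality check:
  u_2 · u_1 = 0 (should be 0)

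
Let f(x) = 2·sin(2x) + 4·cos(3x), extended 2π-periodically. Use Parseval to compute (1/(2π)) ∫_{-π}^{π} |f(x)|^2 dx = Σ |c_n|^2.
Σ |c_n|^2 = 10

Expand |f|^2 and use orthogonality of {sin(nx), cos(mx)} on [-π, π]:
  ∫_{-π}^{π} sin(nx)^2 dx = π, ∫ cos(mx)^2 dx = π, and cross terms integrate to 0.
So ∫_{-π}^{π} f(x)^2 dx = 2^2 · π + 4^2 · π = (4 + 16)π.
Divide by 2π: (4 + 16)/2 = 10.
By Parseval, this equals Σ |c_n|^2.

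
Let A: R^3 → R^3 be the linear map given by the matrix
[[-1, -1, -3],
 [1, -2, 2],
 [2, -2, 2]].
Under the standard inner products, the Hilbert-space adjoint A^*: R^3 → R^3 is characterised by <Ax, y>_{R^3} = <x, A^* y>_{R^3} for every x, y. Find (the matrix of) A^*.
A^* = A^T =
[[-1, 1, 2],
 [-1, -2, -2],
 [-3, 2, 2]]

For real matrices with standard dot products, the defining identity <Ax, y> = <x, A^* y> gives (Ax)^T y = x^T (A^*) y, i.e. x^T A^T y = x^T (A^*) y. Since this holds for all x, y, we must have A^* = A^T. Therefore
A^* =
[[-1, 1, 2],
 [-1, -2, -2],
 [-3, 2, 2]].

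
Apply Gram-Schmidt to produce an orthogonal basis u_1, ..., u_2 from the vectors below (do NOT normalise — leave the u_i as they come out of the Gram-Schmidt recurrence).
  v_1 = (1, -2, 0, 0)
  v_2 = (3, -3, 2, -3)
Orthogonal basis:
  u_1 = (1, -2, 0, 0)
  u_2 = (6/5, 3/5, 2, -3)

Apply the Gram-Schmidt recurrence
  u_1 = v_1
  u_i = v_i − Σ_{j<i} ((v_i · u_j) / (u_j · u_j)) · u_j.

Step by step this gives:
  u_1 = (1, -2, 0, 0)
  u_2 = (6/5, 3/5, 2, -3)

Orthogonality check:
  u_2 · u_1 = 0 (should be 0)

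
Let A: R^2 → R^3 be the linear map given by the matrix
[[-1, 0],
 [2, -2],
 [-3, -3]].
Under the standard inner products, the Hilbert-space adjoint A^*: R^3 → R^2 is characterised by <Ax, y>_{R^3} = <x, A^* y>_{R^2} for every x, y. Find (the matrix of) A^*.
A^* = A^T =
[[-1, 2, -3],
 [0, -2, -3]]

For real matrices with standard dot products, the defining identity <Ax, y> = <x, A^* y> gives (Ax)^T y = x^T (A^*) y, i.e. x^T A^T y = x^T (A^*) y. Since this holds for all x, y, we must have A^* = A^T. Therefore
A^* =
[[-1, 2, -3],
 [0, -2, -3]].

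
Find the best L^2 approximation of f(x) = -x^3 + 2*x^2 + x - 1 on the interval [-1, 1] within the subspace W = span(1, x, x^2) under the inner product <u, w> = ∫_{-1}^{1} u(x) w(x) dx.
g(x) = 2*x^2 + 2*x/5 - 1

The best approximation g ∈ W is the orthogonal projection of f onto W. Writing g = a_0 + a_1 x + a_2 x^2, the coefficients solve the normal equations G · a = b where
  G_{ij} = <φ_i, φ_j> and b_i = <f, φ_i>, with φ_0 = 1, φ_1 = x, φ_2 = x^2.
G =
  [2, 0, 2/3]
  [0, 2/3, 0]
  [2/3, 0, 2/5],
b = (-2/3, 4/15, 2/15).
Solving gives a_0 = -1, a_1 = 2/5, a_2 = 2, so
  g(x) = 2*x^2 + 2*x/5 - 1.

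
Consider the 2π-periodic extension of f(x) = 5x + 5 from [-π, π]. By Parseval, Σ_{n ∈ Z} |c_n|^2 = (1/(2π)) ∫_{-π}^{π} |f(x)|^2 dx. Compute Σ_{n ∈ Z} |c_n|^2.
Σ |c_n|^2 = 25π^2/3 + 25

Expand and integrate term by term over [-π, π]:
  ∫ (5x)^2 dx = 25·(2π^3/3); ∫ 2·5·(5)·x dx = 0 (odd integrand); ∫ 5^2 dx = 25·2π.
So (1/(2π)) ∫_{-π}^{π} (5x + 5)^2 dx = 25π^2/3 + 25 = 25π^2/3 + 25.
Parseval ⇒ Σ |c_n|^2 = 25π^2/3 + 25.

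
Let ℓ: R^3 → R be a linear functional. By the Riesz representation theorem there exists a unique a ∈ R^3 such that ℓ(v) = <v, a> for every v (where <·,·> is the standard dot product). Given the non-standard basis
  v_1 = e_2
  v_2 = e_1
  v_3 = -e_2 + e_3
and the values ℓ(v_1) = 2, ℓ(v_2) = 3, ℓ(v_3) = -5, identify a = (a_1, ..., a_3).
a = (3, 2, -3)

Write a = (a_1, ..., a_3) in the standard basis. For each basis vector v_i, ℓ(v_i) = <v_i, a> is a linear equation in the a_j's. Collect the n equations into a matrix system V a = ℓ, where row i of V is v_i (expressed in the standard basis). Since V is invertible (lower-triangular with 1s on the diagonal, up to permutation), solve by back-substitution:
  V =
[[0, 1, 0],
 [1, 0, 0],
 [0, -1, 1]]
  V a = (2, 3, -5)
Solving gives a = (3, 2, -3).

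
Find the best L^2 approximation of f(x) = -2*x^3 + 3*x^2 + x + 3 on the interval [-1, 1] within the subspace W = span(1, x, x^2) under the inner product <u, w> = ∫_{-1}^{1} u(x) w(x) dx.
g(x) = 3*x^2 - x/5 + 3

The best approximation g ∈ W is the orthogonal projection of f onto W. Writing g = a_0 + a_1 x + a_2 x^2, the coefficients solve the normal equations G · a = b where
  G_{ij} = <φ_i, φ_j> and b_i = <f, φ_i>, with φ_0 = 1, φ_1 = x, φ_2 = x^2.
G =
  [2, 0, 2/3]
  [0, 2/3, 0]
  [2/3, 0, 2/5],
b = (8, -2/15, 16/5).
Solving gives a_0 = 3, a_1 = -1/5, a_2 = 3, so
  g(x) = 3*x^2 - x/5 + 3.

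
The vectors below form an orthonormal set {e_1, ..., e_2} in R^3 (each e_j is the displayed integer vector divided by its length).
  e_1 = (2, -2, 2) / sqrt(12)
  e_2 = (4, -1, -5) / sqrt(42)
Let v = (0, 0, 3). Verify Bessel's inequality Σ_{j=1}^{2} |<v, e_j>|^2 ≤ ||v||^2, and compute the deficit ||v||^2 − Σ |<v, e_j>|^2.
Σ |<v, e_j>|^2 = 117/14; ||v||^2 = 9; deficit = 9/14

Write each e_j = u_j / sqrt(<u_j, u_j>) where u_j is the displayed integer vector. Then <v, e_j> = <v, u_j> / sqrt(<u_j, u_j>), so |<v, e_j>|^2 = <v, u_j>^2 / <u_j, u_j>.
Coefficients: <v, e_1> = 6/sqrt(12), <v, e_2> = -15/sqrt(42).
Square and sum: Σ |<v, e_j>|^2 = 117/14.
Compute ||v||^2 = v·v = 9.
Deficit = 9 − 117/14 = 9/14 ≥ 0, confirming Bessel's inequality. (The deficit equals ||v − Σ <v,e_j> e_j||^2, the squared distance from v to span{e_j}.)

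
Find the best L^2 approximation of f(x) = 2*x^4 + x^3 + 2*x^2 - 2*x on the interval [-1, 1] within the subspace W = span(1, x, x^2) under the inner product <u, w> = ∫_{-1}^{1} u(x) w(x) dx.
g(x) = 26*x^2/7 - 7*x/5 - 6/35

The best approximation g ∈ W is the orthogonal projection of f onto W. Writing g = a_0 + a_1 x + a_2 x^2, the coefficients solve the normal equations G · a = b where
  G_{ij} = <φ_i, φ_j> and b_i = <f, φ_i>, with φ_0 = 1, φ_1 = x, φ_2 = x^2.
G =
  [2, 0, 2/3]
  [0, 2/3, 0]
  [2/3, 0, 2/5],
b = (32/15, -14/15, 48/35).
Solving gives a_0 = -6/35, a_1 = -7/5, a_2 = 26/7, so
  g(x) = 26*x^2/7 - 7*x/5 - 6/35.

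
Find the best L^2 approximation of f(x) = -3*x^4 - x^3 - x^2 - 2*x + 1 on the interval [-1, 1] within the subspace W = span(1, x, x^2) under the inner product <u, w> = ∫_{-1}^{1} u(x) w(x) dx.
g(x) = -25*x^2/7 - 13*x/5 + 44/35

The best approximation g ∈ W is the orthogonal projection of f onto W. Writing g = a_0 + a_1 x + a_2 x^2, the coefficients solve the normal equations G · a = b where
  G_{ij} = <φ_i, φ_j> and b_i = <f, φ_i>, with φ_0 = 1, φ_1 = x, φ_2 = x^2.
G =
  [2, 0, 2/3]
  [0, 2/3, 0]
  [2/3, 0, 2/5],
b = (2/15, -26/15, -62/105).
Solving gives a_0 = 44/35, a_1 = -13/5, a_2 = -25/7, so
  g(x) = -25*x^2/7 - 13*x/5 + 44/35.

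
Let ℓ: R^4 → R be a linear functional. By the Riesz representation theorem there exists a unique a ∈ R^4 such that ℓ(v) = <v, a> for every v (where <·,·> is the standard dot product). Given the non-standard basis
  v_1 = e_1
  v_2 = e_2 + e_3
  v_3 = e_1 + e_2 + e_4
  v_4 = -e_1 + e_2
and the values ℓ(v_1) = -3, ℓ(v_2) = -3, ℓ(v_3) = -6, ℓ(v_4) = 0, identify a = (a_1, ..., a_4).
a = (-3, -3, 0, 0)

Write a = (a_1, ..., a_4) in the standard basis. For each basis vector v_i, ℓ(v_i) = <v_i, a> is a linear equation in the a_j's. Collect the n equations into a matrix system V a = ℓ, where row i of V is v_i (expressed in the standard basis). Since V is invertible (lower-triangular with 1s on the diagonal, up to permutation), solve by back-substitution:
  V =
[[1, 0, 0, 0],
 [0, 1, 1, 0],
 [1, 1, 0, 1],
 [-1, 1, 0, 0]]
  V a = (-3, -3, -6, 0)
Solving gives a = (-3, -3, 0, 0).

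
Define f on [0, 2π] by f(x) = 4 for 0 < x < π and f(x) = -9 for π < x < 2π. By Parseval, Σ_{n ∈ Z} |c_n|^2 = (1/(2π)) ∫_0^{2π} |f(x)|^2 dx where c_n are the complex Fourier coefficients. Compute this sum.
Σ |c_n|^2 = 97/2

Parseval equates the L^2 energy of f (normalised by 1/(2π)) with the ℓ^2 sum of its Fourier coefficients: (1/(2π)) ∫_0^{2π} |f|^2 = Σ |c_n|^2.
Compute the left side: (1/(2π)) [∫_0^π 4^2 dx + ∫_π^{2π} (-9)^2 dx] = (1/(2π)) · (16π + 81π) = (16 + 81)/2 = 97/2.
So Σ_{n ∈ Z} |c_n|^2 = 97/2.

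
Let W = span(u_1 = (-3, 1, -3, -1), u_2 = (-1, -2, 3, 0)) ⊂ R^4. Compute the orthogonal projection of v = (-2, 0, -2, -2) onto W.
proj_W(v) = (-131/54, 25/54, -11/6, -41/54)

Set up U = [u_1 | ... | u_2] ∈ R^(4×2). The projector onto W = col(U) is P = U (U^T U)^(-1) U^T.
Compute U^T U =
  [20, -8]
  [-8, 14],
and U^T v = (14, -4).
Solve U^T U · c = U^T v for the coefficients: c = (41/54, 4/27). The projection is proj_W(v) = U c.
Check: (v - proj_W(v)) · u_1 = 0  (should be 0).
Check: (v - proj_W(v)) · u_2 = 0  (should be 0).
Result: proj_W(v) = (-131/54, 25/54, -11/6, -41/54).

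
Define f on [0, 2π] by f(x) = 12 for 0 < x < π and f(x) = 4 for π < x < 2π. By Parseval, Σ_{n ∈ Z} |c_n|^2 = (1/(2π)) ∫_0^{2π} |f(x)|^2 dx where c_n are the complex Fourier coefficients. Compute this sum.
Σ |c_n|^2 = 80

Parseval equates the L^2 energy of f (normalised by 1/(2π)) with the ℓ^2 sum of its Fourier coefficients: (1/(2π)) ∫_0^{2π} |f|^2 = Σ |c_n|^2.
Compute the left side: (1/(2π)) [∫_0^π 12^2 dx + ∫_π^{2π} 4^2 dx] = (1/(2π)) · (144π + 16π) = (144 + 16)/2 = 80.
So Σ_{n ∈ Z} |c_n|^2 = 80.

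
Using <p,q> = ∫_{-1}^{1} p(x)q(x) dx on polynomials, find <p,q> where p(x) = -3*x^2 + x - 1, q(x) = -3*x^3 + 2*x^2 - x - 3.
<p,q> = 32/5

Expand the product: p(x)·q(x) = 9*x^5 - 9*x^4 + 8*x^3 + 6*x^2 - 2*x + 3.
∫_{-1}^{1} of each monomial x^k gives [2/(k+1) if k even, 0 if k odd]. Integrating term-by-term (or equivalently evaluating the antiderivative F(x) = 3*x^6/2 - 9*x^5/5 + 2*x^4 + 2*x^3 - x^2 + 3*x at the endpoints):
  F(1) − F(−1) = 57/10 − (-7/10) = 32/5.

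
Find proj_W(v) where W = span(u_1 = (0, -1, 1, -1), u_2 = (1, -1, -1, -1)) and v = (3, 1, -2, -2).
proj_W(v) = (19/11, -9/11, -29/11, -9/11)

Set up U = [u_1 | ... | u_2] ∈ R^(4×2). The projector onto W = col(U) is P = U (U^T U)^(-1) U^T.
Compute U^T U =
  [3, 1]
  [1, 4],
and U^T v = (-1, 6).
Solve U^T U · c = U^T v for the coefficients: c = (-10/11, 19/11). The projection is proj_W(v) = U c.
Check: (v - proj_W(v)) · u_1 = 0  (should be 0).
Check: (v - proj_W(v)) · u_2 = 0  (should be 0).
Result: proj_W(v) = (19/11, -9/11, -29/11, -9/11).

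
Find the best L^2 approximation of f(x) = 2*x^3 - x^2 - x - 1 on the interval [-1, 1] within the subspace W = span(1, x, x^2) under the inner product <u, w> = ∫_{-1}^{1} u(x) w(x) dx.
g(x) = -x^2 + x/5 - 1

The best approximation g ∈ W is the orthogonal projection of f onto W. Writing g = a_0 + a_1 x + a_2 x^2, the coefficients solve the normal equations G · a = b where
  G_{ij} = <φ_i, φ_j> and b_i = <f, φ_i>, with φ_0 = 1, φ_1 = x, φ_2 = x^2.
G =
  [2, 0, 2/3]
  [0, 2/3, 0]
  [2/3, 0, 2/5],
b = (-8/3, 2/15, -16/15).
Solving gives a_0 = -1, a_1 = 1/5, a_2 = -1, so
  g(x) = -x^2 + x/5 - 1.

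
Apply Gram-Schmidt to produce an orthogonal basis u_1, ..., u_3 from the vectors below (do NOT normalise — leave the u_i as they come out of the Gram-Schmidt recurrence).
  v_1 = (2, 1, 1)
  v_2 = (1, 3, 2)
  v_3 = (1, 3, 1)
Orthogonal basis:
  u_1 = (2, 1, 1)
  u_2 = (-4/3, 11/6, 5/6)
  u_3 = (1/7, 3/7, -5/7)

Apply the Gram-Schmidt recurrence
  u_1 = v_1
  u_i = v_i − Σ_{j<i} ((v_i · u_j) / (u_j · u_j)) · u_j.

Step by step this gives:
  u_1 = (2, 1, 1)
  u_2 = (-4/3, 11/6, 5/6)
  u_3 = (1/7, 3/7, -5/7)

Orthogonality check:
  u_2 · u_1 = 0 (should be 0)
  u_3 · u_1 = 0 (should be 0)
  u_3 · u_2 = 0 (should be 0)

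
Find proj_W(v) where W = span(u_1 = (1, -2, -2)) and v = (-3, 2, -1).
proj_W(v) = (-5/9, 10/9, 10/9)

Set up U = [u_1 | ... | u_1] ∈ R^(3×1). The projector onto W = col(U) is P = U (U^T U)^(-1) U^T.
Compute U^T U =
  [9],
and U^T v = (-5).
Solve U^T U · c = U^T v for the coefficients: c = (-5/9). The projection is proj_W(v) = U c.
Check: (v - proj_W(v)) · u_1 = 0  (should be 0).
Result: proj_W(v) = (-5/9, 10/9, 10/9).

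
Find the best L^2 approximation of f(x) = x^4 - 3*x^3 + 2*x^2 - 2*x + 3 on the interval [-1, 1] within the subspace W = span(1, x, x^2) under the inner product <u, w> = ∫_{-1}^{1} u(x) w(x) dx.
g(x) = 20*x^2/7 - 19*x/5 + 102/35

The best approximation g ∈ W is the orthogonal projection of f onto W. Writing g = a_0 + a_1 x + a_2 x^2, the coefficients solve the normal equations G · a = b where
  G_{ij} = <φ_i, φ_j> and b_i = <f, φ_i>, with φ_0 = 1, φ_1 = x, φ_2 = x^2.
G =
  [2, 0, 2/3]
  [0, 2/3, 0]
  [2/3, 0, 2/5],
b = (116/15, -38/15, 108/35).
Solving gives a_0 = 102/35, a_1 = -19/5, a_2 = 20/7, so
  g(x) = 20*x^2/7 - 19*x/5 + 102/35.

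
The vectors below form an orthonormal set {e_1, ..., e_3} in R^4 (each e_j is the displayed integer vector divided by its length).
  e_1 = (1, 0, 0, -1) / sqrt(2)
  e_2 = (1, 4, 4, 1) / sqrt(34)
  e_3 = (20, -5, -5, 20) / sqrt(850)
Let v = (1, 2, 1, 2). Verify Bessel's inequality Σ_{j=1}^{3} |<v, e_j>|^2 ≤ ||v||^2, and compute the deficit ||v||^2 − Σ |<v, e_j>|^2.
Σ |<v, e_j>|^2 = 19/2; ||v||^2 = 10; deficit = 1/2

Write each e_j = u_j / sqrt(<u_j, u_j>) where u_j is the displayed integer vector. Then <v, e_j> = <v, u_j> / sqrt(<u_j, u_j>), so |<v, e_j>|^2 = <v, u_j>^2 / <u_j, u_j>.
Coefficients: <v, e_1> = -1/sqrt(2), <v, e_2> = 15/sqrt(34), <v, e_3> = 45/sqrt(850).
Square and sum: Σ |<v, e_j>|^2 = 19/2.
Compute ||v||^2 = v·v = 10.
Deficit = 10 − 19/2 = 1/2 ≥ 0, confirming Bessel's inequality. (The deficit equals ||v − Σ <v,e_j> e_j||^2, the squared distance from v to span{e_j}.)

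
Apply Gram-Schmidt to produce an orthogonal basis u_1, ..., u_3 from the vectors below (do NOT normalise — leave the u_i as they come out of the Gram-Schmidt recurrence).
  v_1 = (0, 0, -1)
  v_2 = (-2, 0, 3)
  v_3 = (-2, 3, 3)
Orthogonal basis:
  u_1 = (0, 0, -1)
  u_2 = (-2, 0, 0)
  u_3 = (0, 3, 0)

Apply the Gram-Schmidt recurrence
  u_1 = v_1
  u_i = v_i − Σ_{j<i} ((v_i · u_j) / (u_j · u_j)) · u_j.

Step by step this gives:
  u_1 = (0, 0, -1)
  u_2 = (-2, 0, 0)
  u_3 = (0, 3, 0)

Orthogonality check:
  u_2 · u_1 = 0 (should be 0)
  u_3 · u_1 = 0 (should be 0)
  u_3 · u_2 = 0 (should be 0)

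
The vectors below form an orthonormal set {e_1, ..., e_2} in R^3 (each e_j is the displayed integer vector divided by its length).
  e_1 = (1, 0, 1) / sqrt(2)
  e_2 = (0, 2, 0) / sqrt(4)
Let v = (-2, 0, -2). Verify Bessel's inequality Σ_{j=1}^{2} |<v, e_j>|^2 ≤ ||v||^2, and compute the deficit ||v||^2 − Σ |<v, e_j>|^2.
Σ |<v, e_j>|^2 = 8; ||v||^2 = 8; deficit = 0

Write each e_j = u_j / sqrt(<u_j, u_j>) where u_j is the displayed integer vector. Then <v, e_j> = <v, u_j> / sqrt(<u_j, u_j>), so |<v, e_j>|^2 = <v, u_j>^2 / <u_j, u_j>.
Coefficients: <v, e_1> = -4/sqrt(2), <v, e_2> = 0/sqrt(4).
Square and sum: Σ |<v, e_j>|^2 = 8.
Compute ||v||^2 = v·v = 8.
Deficit = 8 − 8 = 0 ≥ 0, confirming Bessel's inequality. (The deficit equals ||v − Σ <v,e_j> e_j||^2, the squared distance from v to span{e_j}.)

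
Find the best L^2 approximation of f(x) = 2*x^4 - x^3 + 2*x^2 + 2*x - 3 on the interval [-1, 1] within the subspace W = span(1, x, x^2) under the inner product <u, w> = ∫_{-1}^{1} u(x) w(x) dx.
g(x) = 26*x^2/7 + 7*x/5 - 111/35

The best approximation g ∈ W is the orthogonal projection of f onto W. Writing g = a_0 + a_1 x + a_2 x^2, the coefficients solve the normal equations G · a = b where
  G_{ij} = <φ_i, φ_j> and b_i = <f, φ_i>, with φ_0 = 1, φ_1 = x, φ_2 = x^2.
G =
  [2, 0, 2/3]
  [0, 2/3, 0]
  [2/3, 0, 2/5],
b = (-58/15, 14/15, -22/35).
Solving gives a_0 = -111/35, a_1 = 7/5, a_2 = 26/7, so
  g(x) = 26*x^2/7 + 7*x/5 - 111/35.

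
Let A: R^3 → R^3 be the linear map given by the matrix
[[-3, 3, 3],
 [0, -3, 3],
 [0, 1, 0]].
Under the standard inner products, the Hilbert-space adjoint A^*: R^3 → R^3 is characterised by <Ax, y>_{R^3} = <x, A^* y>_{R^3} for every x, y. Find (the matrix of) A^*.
A^* = A^T =
[[-3, 0, 0],
 [3, -3, 1],
 [3, 3, 0]]

For real matrices with standard dot products, the defining identity <Ax, y> = <x, A^* y> gives (Ax)^T y = x^T (A^*) y, i.e. x^T A^T y = x^T (A^*) y. Since this holds for all x, y, we must have A^* = A^T. Therefore
A^* =
[[-3, 0, 0],
 [3, -3, 1],
 [3, 3, 0]].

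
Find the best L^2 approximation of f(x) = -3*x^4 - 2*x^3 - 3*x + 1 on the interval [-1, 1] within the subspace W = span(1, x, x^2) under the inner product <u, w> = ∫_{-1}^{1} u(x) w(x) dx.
g(x) = -18*x^2/7 - 21*x/5 + 44/35

The best approximation g ∈ W is the orthogonal projection of f onto W. Writing g = a_0 + a_1 x + a_2 x^2, the coefficients solve the normal equations G · a = b where
  G_{ij} = <φ_i, φ_j> and b_i = <f, φ_i>, with φ_0 = 1, φ_1 = x, φ_2 = x^2.
G =
  [2, 0, 2/3]
  [0, 2/3, 0]
  [2/3, 0, 2/5],
b = (4/5, -14/5, -4/21).
Solving gives a_0 = 44/35, a_1 = -21/5, a_2 = -18/7, so
  g(x) = -18*x^2/7 - 21*x/5 + 44/35.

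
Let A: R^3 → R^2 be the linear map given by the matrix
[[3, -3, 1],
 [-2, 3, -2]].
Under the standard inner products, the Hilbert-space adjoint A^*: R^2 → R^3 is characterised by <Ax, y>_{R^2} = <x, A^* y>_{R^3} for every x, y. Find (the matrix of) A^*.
A^* = A^T =
[[3, -2],
 [-3, 3],
 [1, -2]]

For real matrices with standard dot products, the defining identity <Ax, y> = <x, A^* y> gives (Ax)^T y = x^T (A^*) y, i.e. x^T A^T y = x^T (A^*) y. Since this holds for all x, y, we must have A^* = A^T. Therefore
A^* =
[[3, -2],
 [-3, 3],
 [1, -2]].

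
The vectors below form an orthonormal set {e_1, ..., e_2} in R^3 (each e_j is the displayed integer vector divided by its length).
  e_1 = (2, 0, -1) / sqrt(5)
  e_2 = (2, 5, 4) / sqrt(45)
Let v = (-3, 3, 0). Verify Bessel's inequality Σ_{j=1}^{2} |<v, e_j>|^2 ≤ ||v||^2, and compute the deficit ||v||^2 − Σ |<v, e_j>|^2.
Σ |<v, e_j>|^2 = 9; ||v||^2 = 18; deficit = 9

Write each e_j = u_j / sqrt(<u_j, u_j>) where u_j is the displayed integer vector. Then <v, e_j> = <v, u_j> / sqrt(<u_j, u_j>), so |<v, e_j>|^2 = <v, u_j>^2 / <u_j, u_j>.
Coefficients: <v, e_1> = -6/sqrt(5), <v, e_2> = 9/sqrt(45).
Square and sum: Σ |<v, e_j>|^2 = 9.
Compute ||v||^2 = v·v = 18.
Deficit = 18 − 9 = 9 ≥ 0, confirming Bessel's inequality. (The deficit equals ||v − Σ <v,e_j> e_j||^2, the squared distance from v to span{e_j}.)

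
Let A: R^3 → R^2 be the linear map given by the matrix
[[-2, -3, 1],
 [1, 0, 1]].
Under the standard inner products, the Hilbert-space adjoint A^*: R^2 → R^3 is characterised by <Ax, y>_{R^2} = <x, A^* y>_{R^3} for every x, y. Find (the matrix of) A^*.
A^* = A^T =
[[-2, 1],
 [-3, 0],
 [1, 1]]

For real matrices with standard dot products, the defining identity <Ax, y> = <x, A^* y> gives (Ax)^T y = x^T (A^*) y, i.e. x^T A^T y = x^T (A^*) y. Since this holds for all x, y, we must have A^* = A^T. Therefore
A^* =
[[-2, 1],
 [-3, 0],
 [1, 1]].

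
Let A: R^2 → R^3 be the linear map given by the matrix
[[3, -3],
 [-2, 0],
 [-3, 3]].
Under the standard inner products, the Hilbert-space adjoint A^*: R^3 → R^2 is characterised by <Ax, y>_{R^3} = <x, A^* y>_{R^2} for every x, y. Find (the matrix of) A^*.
A^* = A^T =
[[3, -2, -3],
 [-3, 0, 3]]

For real matrices with standard dot products, the defining identity <Ax, y> = <x, A^* y> gives (Ax)^T y = x^T (A^*) y, i.e. x^T A^T y = x^T (A^*) y. Since this holds for all x, y, we must have A^* = A^T. Therefore
A^* =
[[3, -2, -3],
 [-3, 0, 3]].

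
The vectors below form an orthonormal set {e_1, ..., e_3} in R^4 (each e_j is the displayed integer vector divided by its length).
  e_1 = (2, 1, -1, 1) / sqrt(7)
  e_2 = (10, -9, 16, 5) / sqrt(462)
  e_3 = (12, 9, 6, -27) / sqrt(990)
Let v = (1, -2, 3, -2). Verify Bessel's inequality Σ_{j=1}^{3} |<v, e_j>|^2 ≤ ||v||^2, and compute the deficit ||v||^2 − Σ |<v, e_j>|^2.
Σ |<v, e_j>|^2 = 87/5; ||v||^2 = 18; deficit = 3/5

Write each e_j = u_j / sqrt(<u_j, u_j>) where u_j is the displayed integer vector. Then <v, e_j> = <v, u_j> / sqrt(<u_j, u_j>), so |<v, e_j>|^2 = <v, u_j>^2 / <u_j, u_j>.
Coefficients: <v, e_1> = -5/sqrt(7), <v, e_2> = 66/sqrt(462), <v, e_3> = 66/sqrt(990).
Square and sum: Σ |<v, e_j>|^2 = 87/5.
Compute ||v||^2 = v·v = 18.
Deficit = 18 − 87/5 = 3/5 ≥ 0, confirming Bessel's inequality. (The deficit equals ||v − Σ <v,e_j> e_j||^2, the squared distance from v to span{e_j}.)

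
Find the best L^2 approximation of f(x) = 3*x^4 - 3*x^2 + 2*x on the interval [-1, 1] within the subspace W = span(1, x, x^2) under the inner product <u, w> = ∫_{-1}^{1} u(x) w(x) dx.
g(x) = -3*x^2/7 + 2*x - 9/35

The best approximation g ∈ W is the orthogonal projection of f onto W. Writing g = a_0 + a_1 x + a_2 x^2, the coefficients solve the normal equations G · a = b where
  G_{ij} = <φ_i, φ_j> and b_i = <f, φ_i>, with φ_0 = 1, φ_1 = x, φ_2 = x^2.
G =
  [2, 0, 2/3]
  [0, 2/3, 0]
  [2/3, 0, 2/5],
b = (-4/5, 4/3, -12/35).
Solving gives a_0 = -9/35, a_1 = 2, a_2 = -3/7, so
  g(x) = -3*x^2/7 + 2*x - 9/35.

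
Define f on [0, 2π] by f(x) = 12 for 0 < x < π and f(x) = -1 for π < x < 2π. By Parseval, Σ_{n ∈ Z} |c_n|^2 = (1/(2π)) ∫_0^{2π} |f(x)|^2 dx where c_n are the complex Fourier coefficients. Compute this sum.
Σ |c_n|^2 = 145/2

Parseval equates the L^2 energy of f (normalised by 1/(2π)) with the ℓ^2 sum of its Fourier coefficients: (1/(2π)) ∫_0^{2π} |f|^2 = Σ |c_n|^2.
Compute the left side: (1/(2π)) [∫_0^π 12^2 dx + ∫_π^{2π} (-1)^2 dx] = (1/(2π)) · (144π + 1π) = (144 + 1)/2 = 145/2.
So Σ_{n ∈ Z} |c_n|^2 = 145/2.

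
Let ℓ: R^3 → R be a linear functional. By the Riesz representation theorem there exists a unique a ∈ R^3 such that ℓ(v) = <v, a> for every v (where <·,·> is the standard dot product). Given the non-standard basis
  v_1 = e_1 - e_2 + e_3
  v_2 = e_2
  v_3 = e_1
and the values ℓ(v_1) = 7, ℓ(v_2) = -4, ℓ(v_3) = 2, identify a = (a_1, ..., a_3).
a = (2, -4, 1)

Write a = (a_1, ..., a_3) in the standard basis. For each basis vector v_i, ℓ(v_i) = <v_i, a> is a linear equation in the a_j's. Collect the n equations into a matrix system V a = ℓ, where row i of V is v_i (expressed in the standard basis). Since V is invertible (lower-triangular with 1s on the diagonal, up to permutation), solve by back-substitution:
  V =
[[1, -1, 1],
 [0, 1, 0],
 [1, 0, 0]]
  V a = (7, -4, 2)
Solving gives a = (2, -4, 1).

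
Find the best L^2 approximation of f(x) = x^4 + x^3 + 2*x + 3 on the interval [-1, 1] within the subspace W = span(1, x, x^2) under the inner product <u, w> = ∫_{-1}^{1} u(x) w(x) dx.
g(x) = 6*x^2/7 + 13*x/5 + 102/35

The best approximation g ∈ W is the orthogonal projection of f onto W. Writing g = a_0 + a_1 x + a_2 x^2, the coefficients solve the normal equations G · a = b where
  G_{ij} = <φ_i, φ_j> and b_i = <f, φ_i>, with φ_0 = 1, φ_1 = x, φ_2 = x^2.
G =
  [2, 0, 2/3]
  [0, 2/3, 0]
  [2/3, 0, 2/5],
b = (32/5, 26/15, 16/7).
Solving gives a_0 = 102/35, a_1 = 13/5, a_2 = 6/7, so
  g(x) = 6*x^2/7 + 13*x/5 + 102/35.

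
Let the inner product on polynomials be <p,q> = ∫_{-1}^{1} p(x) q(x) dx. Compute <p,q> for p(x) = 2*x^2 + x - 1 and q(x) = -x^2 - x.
<p,q> = -4/5

Expand the product: p(x)·q(x) = -2*x^4 - 3*x^3 + x.
∫_{-1}^{1} of each monomial x^k gives [2/(k+1) if k even, 0 if k odd]. Integrating term-by-term (or equivalently evaluating the antiderivative F(x) = -2*x^5/5 - 3*x^4/4 + x^2/2 at the endpoints):
  F(1) − F(−1) = -13/20 − (3/20) = -4/5.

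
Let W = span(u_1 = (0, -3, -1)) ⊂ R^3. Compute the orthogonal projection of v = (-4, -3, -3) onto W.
proj_W(v) = (0, -18/5, -6/5)

Set up U = [u_1 | ... | u_1] ∈ R^(3×1). The projector onto W = col(U) is P = U (U^T U)^(-1) U^T.
Compute U^T U =
  [10],
and U^T v = (12).
Solve U^T U · c = U^T v for the coefficients: c = (6/5). The projection is proj_W(v) = U c.
Check: (v - proj_W(v)) · u_1 = 0  (should be 0).
Result: proj_W(v) = (0, -18/5, -6/5).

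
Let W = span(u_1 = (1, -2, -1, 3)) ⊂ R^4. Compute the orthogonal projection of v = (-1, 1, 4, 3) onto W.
proj_W(v) = (2/15, -4/15, -2/15, 2/5)

Set up U = [u_1 | ... | u_1] ∈ R^(4×1). The projector onto W = col(U) is P = U (U^T U)^(-1) U^T.
Compute U^T U =
  [15],
and U^T v = (2).
Solve U^T U · c = U^T v for the coefficients: c = (2/15). The projection is proj_W(v) = U c.
Check: (v - proj_W(v)) · u_1 = 0  (should be 0).
Result: proj_W(v) = (2/15, -4/15, -2/15, 2/5).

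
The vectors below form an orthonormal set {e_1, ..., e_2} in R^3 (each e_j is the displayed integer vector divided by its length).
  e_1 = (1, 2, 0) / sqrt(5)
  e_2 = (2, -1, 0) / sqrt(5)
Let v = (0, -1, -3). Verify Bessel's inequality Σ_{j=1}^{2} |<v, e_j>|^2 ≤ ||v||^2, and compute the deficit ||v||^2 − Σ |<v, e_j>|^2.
Σ |<v, e_j>|^2 = 1; ||v||^2 = 10; deficit = 9

Write each e_j = u_j / sqrt(<u_j, u_j>) where u_j is the displayed integer vector. Then <v, e_j> = <v, u_j> / sqrt(<u_j, u_j>), so |<v, e_j>|^2 = <v, u_j>^2 / <u_j, u_j>.
Coefficients: <v, e_1> = -2/sqrt(5), <v, e_2> = 1/sqrt(5).
Square and sum: Σ |<v, e_j>|^2 = 1.
Compute ||v||^2 = v·v = 10.
Deficit = 10 − 1 = 9 ≥ 0, confirming Bessel's inequality. (The deficit equals ||v − Σ <v,e_j> e_j||^2, the squared distance from v to span{e_j}.)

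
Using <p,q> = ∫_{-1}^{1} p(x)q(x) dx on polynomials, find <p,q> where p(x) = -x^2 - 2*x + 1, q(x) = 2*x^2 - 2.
<p,q> = -32/15

Expand the product: p(x)·q(x) = -2*x^4 - 4*x^3 + 4*x^2 + 4*x - 2.
∫_{-1}^{1} of each monomial x^k gives [2/(k+1) if k even, 0 if k odd]. Integrating term-by-term (or equivalently evaluating the antiderivative F(x) = -2*x^5/5 - x^4 + 4*x^3/3 + 2*x^2 - 2*x at the endpoints):
  F(1) − F(−1) = -1/15 − (31/15) = -32/15.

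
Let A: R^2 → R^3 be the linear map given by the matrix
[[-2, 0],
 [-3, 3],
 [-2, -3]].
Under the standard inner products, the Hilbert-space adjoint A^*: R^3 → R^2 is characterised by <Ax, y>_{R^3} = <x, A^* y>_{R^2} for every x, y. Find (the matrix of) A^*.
A^* = A^T =
[[-2, -3, -2],
 [0, 3, -3]]

For real matrices with standard dot products, the defining identity <Ax, y> = <x, A^* y> gives (Ax)^T y = x^T (A^*) y, i.e. x^T A^T y = x^T (A^*) y. Since this holds for all x, y, we must have A^* = A^T. Therefore
A^* =
[[-2, -3, -2],
 [0, 3, -3]].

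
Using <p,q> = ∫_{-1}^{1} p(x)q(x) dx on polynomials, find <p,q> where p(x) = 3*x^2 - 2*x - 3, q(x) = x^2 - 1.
<p,q> = 16/5

Expand the product: p(x)·q(x) = 3*x^4 - 2*x^3 - 6*x^2 + 2*x + 3.
∫_{-1}^{1} of each monomial x^k gives [2/(k+1) if k even, 0 if k odd]. Integrating term-by-term (or equivalently evaluating the antiderivative F(x) = 3*x^5/5 - x^4/2 - 2*x^3 + x^2 + 3*x at the endpoints):
  F(1) − F(−1) = 21/10 − (-11/10) = 16/5.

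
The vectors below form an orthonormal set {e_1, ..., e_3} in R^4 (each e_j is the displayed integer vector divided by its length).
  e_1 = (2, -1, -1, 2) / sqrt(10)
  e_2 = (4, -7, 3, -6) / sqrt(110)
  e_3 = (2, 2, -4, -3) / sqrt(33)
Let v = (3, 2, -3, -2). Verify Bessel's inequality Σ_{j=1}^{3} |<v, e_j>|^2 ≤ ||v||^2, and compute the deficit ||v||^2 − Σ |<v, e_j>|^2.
Σ |<v, e_j>|^2 = 74/3; ||v||^2 = 26; deficit = 4/3

Write each e_j = u_j / sqrt(<u_j, u_j>) where u_j is the displayed integer vector. Then <v, e_j> = <v, u_j> / sqrt(<u_j, u_j>), so |<v, e_j>|^2 = <v, u_j>^2 / <u_j, u_j>.
Coefficients: <v, e_1> = 3/sqrt(10), <v, e_2> = 1/sqrt(110), <v, e_3> = 28/sqrt(33).
Square and sum: Σ |<v, e_j>|^2 = 74/3.
Compute ||v||^2 = v·v = 26.
Deficit = 26 − 74/3 = 4/3 ≥ 0, confirming Bessel's inequality. (The deficit equals ||v − Σ <v,e_j> e_j||^2, the squared distance from v to span{e_j}.)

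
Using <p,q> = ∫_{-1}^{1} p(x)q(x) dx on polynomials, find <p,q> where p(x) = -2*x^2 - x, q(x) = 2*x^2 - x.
<p,q> = -14/15

Expand the product: p(x)·q(x) = -4*x^4 + x^2.
∫_{-1}^{1} of each monomial x^k gives [2/(k+1) if k even, 0 if k odd]. Integrating term-by-term (or equivalently evaluating the antiderivative F(x) = -4*x^5/5 + x^3/3 at the endpoints):
  F(1) − F(−1) = -7/15 − (7/15) = -14/15.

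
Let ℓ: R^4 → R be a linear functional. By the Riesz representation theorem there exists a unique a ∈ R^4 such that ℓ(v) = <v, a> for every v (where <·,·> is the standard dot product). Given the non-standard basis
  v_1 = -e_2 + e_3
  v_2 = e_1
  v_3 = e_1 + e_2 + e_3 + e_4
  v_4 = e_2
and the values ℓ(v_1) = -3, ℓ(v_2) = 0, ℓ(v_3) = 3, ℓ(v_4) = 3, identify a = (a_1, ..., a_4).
a = (0, 3, 0, 0)

Write a = (a_1, ..., a_4) in the standard basis. For each basis vector v_i, ℓ(v_i) = <v_i, a> is a linear equation in the a_j's. Collect the n equations into a matrix system V a = ℓ, where row i of V is v_i (expressed in the standard basis). Since V is invertible (lower-triangular with 1s on the diagonal, up to permutation), solve by back-substitution:
  V =
[[0, -1, 1, 0],
 [1, 0, 0, 0],
 [1, 1, 1, 1],
 [0, 1, 0, 0]]
  V a = (-3, 0, 3, 3)
Solving gives a = (0, 3, 0, 0).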